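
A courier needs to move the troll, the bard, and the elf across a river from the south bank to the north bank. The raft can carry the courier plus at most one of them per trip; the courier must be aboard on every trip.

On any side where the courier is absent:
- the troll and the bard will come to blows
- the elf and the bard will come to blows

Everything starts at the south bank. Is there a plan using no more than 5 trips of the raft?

Counting alone: the courier can take at most 1 across per trip to the north bank, so moving all 3 needs at least 3 loaded trips out, with a return between consecutive ones — at least 5 crossings.
The safety rule pushes this higher. Following every safe sequence of crossings, the most of the 3 that can be at the north bank as the raft arrives there on crossing 5 is 2 — never all 3.
So the move cannot be finished within 5 crossings. (The shortest complete plan takes 7:)
1. Courier goes to the north bank with the bard.  [the south bank: the elf, the troll | the north bank: the bard]
2. Courier goes back to the south bank alone.  [the south bank: the elf, the troll | the north bank: the bard]
3. Courier goes to the north bank with the troll.  [the south bank: the elf | the north bank: the bard, the troll]
4. Courier goes back to the south bank with the bard.  [the south bank: the bard, the elf | the north bank: the troll]
5. Courier goes to the north bank with the elf.  [the south bank: the bard | the north bank: the elf, the troll]
6. Courier goes back to the south bank alone.  [the south bank: the bard | the north bank: the elf, the troll]
7. Courier goes to the north bank with the bard.  [the south bank: — | the north bank: the bard, the elf, the troll]

No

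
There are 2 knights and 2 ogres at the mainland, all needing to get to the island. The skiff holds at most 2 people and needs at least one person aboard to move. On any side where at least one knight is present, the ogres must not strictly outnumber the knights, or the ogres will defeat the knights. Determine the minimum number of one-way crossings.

Counting alone: each trip to the island takes at most 2 across and each return brings at least 1 back, so after t trips out (and t−1 returns) at most 2t − (t−1) of the 4 are across; that first reaches 4 at t = 3, so at least 5 crossings are needed.
The plan below uses exactly 5 crossings, so it is optimal:
1. 2 ogres → the island.  (the mainland: 2K 0O; the island: 0K 2O)
2. 1 ogre ← the mainland.  (the mainland: 2K 1O; the island: 0K 1O)
3. 2 knights → the island.  (the mainland: 0K 1O; the island: 2K 1O)
4. 1 ogre ← the mainland.  (the mainland: 0K 2O; the island: 2K 0O)
5. 2 ogres → the island.  (the mainland: 0K 0O; the island: 2K 2O)

5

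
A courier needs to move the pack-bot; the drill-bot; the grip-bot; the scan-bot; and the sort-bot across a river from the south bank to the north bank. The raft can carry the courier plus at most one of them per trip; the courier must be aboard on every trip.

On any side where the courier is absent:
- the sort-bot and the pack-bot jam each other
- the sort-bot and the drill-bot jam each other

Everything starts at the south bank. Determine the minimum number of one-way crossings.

Counting alone: the courier can take at most 1 across per trip to the north bank, so moving all 5 needs at least 5 loaded trips out, with a return between consecutive ones — at least 9 crossings.
The safety rule pushes this higher. Following every safe sequence of crossings, the most of the 5 that can be at the north bank as the raft arrives there on crossing 9 is 4 — never all 5.
So no plan with fewer than 11 crossings exists, and this one achieves 11:
1. Courier goes to the north bank with the sort-bot.  [the south bank: the drill-bot, the grip-bot, the pack-bot, the scan-bot | the north bank: the sort-bot]
2. Courier goes back to the south bank alone.  [the south bank: the drill-bot, the grip-bot, the pack-bot, the scan-bot | the north bank: the sort-bot]
3. Courier goes to the north bank with the pack-bot.  [the south bank: the drill-bot, the grip-bot, the scan-bot | the north bank: the pack-bot, the sort-bot]
4. Courier goes back to the south bank with the sort-bot.  [the south bank: the drill-bot, the grip-bot, the scan-bot, the sort-bot | the north bank: the pack-bot]
5. Courier goes to the north bank with the drill-bot.  [the south bank: the grip-bot, the scan-bot, the sort-bot | the north bank: the drill-bot, the pack-bot]
6. Courier goes back to the south bank alone.  [the south bank: the grip-bot, the scan-bot, the sort-bot | the north bank: the drill-bot, the pack-bot]
7. Courier goes to the north bank with the grip-bot.  [the south bank: the scan-bot, the sort-bot | the north bank: the drill-bot, the grip-bot, the pack-bot]
8. Courier goes back to the south bank alone.  [the south bank: the scan-bot, the sort-bot | the north bank: the drill-bot, the grip-bot, the pack-bot]
9. Courier goes to the north bank with the scan-bot.  [the south bank: the sort-bot | the north bank: the drill-bot, the grip-bot, the pack-bot, the scan-bot]
10. Courier goes back to the south bank alone.  [the south bank: the sort-bot | the north bank: the drill-bot, the grip-bot, the pack-bot, the scan-bot]
11. Courier goes to the north bank with the sort-bot.  [the south bank: — | the north bank: the drill-bot, the grip-bot, the pack-bot, the scan-bot, the sort-bot]

11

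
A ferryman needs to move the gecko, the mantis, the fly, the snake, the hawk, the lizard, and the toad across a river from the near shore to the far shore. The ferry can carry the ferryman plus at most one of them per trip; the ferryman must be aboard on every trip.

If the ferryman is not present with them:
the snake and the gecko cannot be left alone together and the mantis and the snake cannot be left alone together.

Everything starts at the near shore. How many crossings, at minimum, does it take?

15

Counting alone: the ferryman can take at most 1 across per trip to the far shore, so moving all 7 needs at least 7 loaded trips out, with a return between consecutive ones — at least 13 crossings.
The safety rule pushes this higher. Following every safe sequence of crossings, the most of the 7 that can be at the far shore as the ferry arrives there on crossing 13 is 6 — never all 7.
So no plan with fewer than 15 crossings exists, and this one achieves 15:
1. Ferryman goes to the far shore with the snake.  [the near shore: the fly, the gecko, the hawk, the lizard, the mantis, the toad | the far shore: the snake]
2. Ferryman goes back to the near shore alone.  [the near shore: the fly, the gecko, the hawk, the lizard, the mantis, the toad | the far shore: the snake]
3. Ferryman goes to the far shore with the gecko.  [the near shore: the fly, the hawk, the lizard, the mantis, the toad | the far shore: the gecko, the snake]
4. Ferryman goes back to the near shore with the snake.  [the near shore: the fly, the hawk, the lizard, the mantis, the snake, the toad | the far shore: the gecko]
5. Ferryman goes to the far shore with the mantis.  [the near shore: the fly, the hawk, the lizard, the snake, the toad | the far shore: the gecko, the mantis]
6. Ferryman goes back to the near shore alone.  [the near shore: the fly, the hawk, the lizard, the snake, the toad | the far shore: the gecko, the mantis]
7. Ferryman goes to the far shore with the fly.  [the near shore: the hawk, the lizard, the snake, the toad | the far shore: the fly, the gecko, the mantis]
8. Ferryman goes back to the near shore alone.  [the near shore: the hawk, the lizard, the snake, the toad | the far shore: the fly, the gecko, the mantis]
9. Ferryman goes to the far shore with the hawk.  [the near shore: the lizard, the snake, the toad | the far shore: the fly, the gecko, the hawk, the mantis]
10. Ferryman goes back to the near shore alone.  [the near shore: the lizard, the snake, the toad | the far shore: the fly, the gecko, the hawk, the mantis]
11. Ferryman goes to the far shore with the lizard.  [the near shore: the snake, the toad | the far shore: the fly, the gecko, the hawk, the lizard, the mantis]
12. Ferryman goes back to the near shore alone.  [the near shore: the snake, the toad | the far shore: the fly, the gecko, the hawk, the lizard, the mantis]
13. Ferryman goes to the far shore with the toad.  [the near shore: the snake | the far shore: the fly, the gecko, the hawk, the lizard, the mantis, the toad]
14. Ferryman goes back to the near shore alone.  [the near shore: the snake | the far shore: the fly, the gecko, the hawk, the lizard, the mantis, the toad]
15. Ferryman goes to the far shore with the snake.  [the near shore: — | the far shore: the fly, the gecko, the hawk, the lizard, the mantis, the snake, the toad]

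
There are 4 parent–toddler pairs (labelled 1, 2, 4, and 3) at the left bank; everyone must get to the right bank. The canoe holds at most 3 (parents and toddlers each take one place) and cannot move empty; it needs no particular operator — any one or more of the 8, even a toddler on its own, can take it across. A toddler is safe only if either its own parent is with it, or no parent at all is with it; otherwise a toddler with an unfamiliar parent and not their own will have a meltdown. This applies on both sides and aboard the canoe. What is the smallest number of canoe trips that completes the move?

9

Counting alone: each trip to the right bank takes at most 3 across and each return brings at least 1 back, so after t trips out (and t−1 returns) at most 3t − (t−1) of the 8 are across; that first reaches 8 at t = 4, so at least 7 crossings are needed.
The safety rule pushes this higher. Following every safe sequence of crossings, the most of the 8 that can be at the right bank as the canoe arrives there on crossing 7 is 7 — never all 8.
So no plan with fewer than 9 crossings exists, and this one achieves 9:
1. parent 1 and toddler 1 cross → the right bank.
2. parent 1 crosses ← the left bank.
3. parent 1, parent 2, and toddler 2 cross → the right bank.
4. parent 1 and toddler 1 cross ← the left bank.
5. parent 1, parent 3, and parent 4 cross → the right bank.
6. toddler 2 crosses ← the left bank.
7. toddler 1 and toddler 2 cross → the right bank.
8. toddler 1 crosses ← the left bank.
9. toddler 1, toddler 3, and toddler 4 cross → the right bank.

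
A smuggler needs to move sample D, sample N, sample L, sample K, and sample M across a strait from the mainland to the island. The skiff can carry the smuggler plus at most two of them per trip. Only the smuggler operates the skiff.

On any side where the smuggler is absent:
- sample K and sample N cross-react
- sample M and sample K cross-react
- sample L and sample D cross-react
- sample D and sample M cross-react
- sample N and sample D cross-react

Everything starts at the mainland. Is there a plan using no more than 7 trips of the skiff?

Yes — this plan uses 7 crossings (≤ 7):
1. Smuggler goes to the island with sample D and sample K.
2. Smuggler goes back to the mainland alone.
3. Smuggler goes to the island with sample N.
4. Smuggler goes back to the mainland with sample D and sample K.
5. Smuggler goes to the island with sample L and sample M.
6. Smuggler goes back to the mainland alone.
7. Smuggler goes to the island with sample D and sample K.

Yes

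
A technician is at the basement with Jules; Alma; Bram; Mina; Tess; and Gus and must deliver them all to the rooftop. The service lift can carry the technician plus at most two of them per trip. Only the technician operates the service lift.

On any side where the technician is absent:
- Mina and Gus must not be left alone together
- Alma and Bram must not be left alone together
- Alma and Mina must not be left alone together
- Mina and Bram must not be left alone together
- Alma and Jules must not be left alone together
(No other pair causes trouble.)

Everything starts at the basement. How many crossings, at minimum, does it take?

Counting alone: the technician can take at most 2 across per trip to the rooftop, so moving all 6 needs at least 3 loaded trips out, with a return between consecutive ones — at least 5 crossings.
The safety rule pushes this higher. Following every safe sequence of crossings, the most of the 6 that can be at the rooftop as the service lift arrives there on crossings 5, 7 is 4, 5 respectively — never all 6.
So no plan with fewer than 9 crossings exists, and this one achieves 9:
1. Technician goes to the rooftop with Alma and Mina.  [the basement: Bram, Gus, Jules, Tess | the rooftop: Alma, Mina]
2. Technician goes back to the basement with Alma.  [the basement: Alma, Bram, Gus, Jules, Tess | the rooftop: Mina]
3. Technician goes to the rooftop with Alma and Jules.  [the basement: Bram, Gus, Tess | the rooftop: Alma, Jules, Mina]
4. Technician goes back to the basement with Alma.  [the basement: Alma, Bram, Gus, Tess | the rooftop: Jules, Mina]
5. Technician goes to the rooftop with Alma and Tess.  [the basement: Bram, Gus | the rooftop: Alma, Jules, Mina, Tess]
6. Technician goes back to the basement with Alma.  [the basement: Alma, Bram, Gus | the rooftop: Jules, Mina, Tess]
7. Technician goes to the rooftop with Bram and Gus.  [the basement: Alma | the rooftop: Bram, Gus, Jules, Mina, Tess]
8. Technician goes back to the basement with Mina.  [the basement: Alma, Mina | the rooftop: Bram, Gus, Jules, Tess]
9. Technician goes to the rooftop with Alma and Mina.  [the basement: — | the rooftop: Alma, Bram, Gus, Jules, Mina, Tess]

9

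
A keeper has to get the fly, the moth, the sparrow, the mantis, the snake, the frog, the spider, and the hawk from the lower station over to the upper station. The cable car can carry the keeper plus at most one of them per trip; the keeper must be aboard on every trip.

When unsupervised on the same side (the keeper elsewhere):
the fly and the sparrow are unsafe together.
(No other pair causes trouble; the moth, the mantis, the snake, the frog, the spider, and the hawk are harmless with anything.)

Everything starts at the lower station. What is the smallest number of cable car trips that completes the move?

15

Counting alone: the keeper can take at most 1 across per trip to the upper station, so moving all 8 needs at least 8 loaded trips out, with a return between consecutive ones — at least 15 crossings.
The plan below uses exactly 15 crossings, so it is optimal:
1. Keeper goes to the upper station with the fly.
2. Keeper goes back to the lower station alone.
3. Keeper goes to the upper station with the moth.
4. Keeper goes back to the lower station alone.
5. Keeper goes to the upper station with the mantis.
6. Keeper goes back to the lower station alone.
7. Keeper goes to the upper station with the snake.
8. Keeper goes back to the lower station alone.
9. Keeper goes to the upper station with the frog.
10. Keeper goes back to the lower station alone.
11. Keeper goes to the upper station with the spider.
12. Keeper goes back to the lower station alone.
13. Keeper goes to the upper station with the hawk.
14. Keeper goes back to the lower station alone.
15. Keeper goes to the upper station with the sparrow.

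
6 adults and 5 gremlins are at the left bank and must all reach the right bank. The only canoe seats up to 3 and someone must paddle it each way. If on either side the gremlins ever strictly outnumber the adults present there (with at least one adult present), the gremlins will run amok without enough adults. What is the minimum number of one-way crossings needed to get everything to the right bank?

Counting alone: each trip to the right bank takes at most 3 across and each return brings at least 1 back, so after t trips out (and t−1 returns) at most 3t − (t−1) of the 11 are across; that first reaches 11 at t = 5, so at least 9 crossings are needed.
The plan below uses exactly 9 crossings, so it is optimal:
1. 3 gremlins → the right bank.  (the left bank: 6A 2G; the right bank: 0A 3G)
2. 1 gremlin ← the left bank.  (the left bank: 6A 3G; the right bank: 0A 2G)
3. 3 adults → the right bank.  (the left bank: 3A 3G; the right bank: 3A 2G)
4. 1 adult ← the left bank.  (the left bank: 4A 3G; the right bank: 2A 2G)
5. 2 adults and 1 gremlin → the right bank.  (the left bank: 2A 2G; the right bank: 4A 3G)
6. 1 adult ← the left bank.  (the left bank: 3A 2G; the right bank: 3A 3G)
7. 2 adults and 1 gremlin → the right bank.  (the left bank: 1A 1G; the right bank: 5A 4G)
8. 1 adult ← the left bank.  (the left bank: 2A 1G; the right bank: 4A 4G)
9. 2 adults and 1 gremlin → the right bank.  (the left bank: 0A 0G; the right bank: 6A 5G)

9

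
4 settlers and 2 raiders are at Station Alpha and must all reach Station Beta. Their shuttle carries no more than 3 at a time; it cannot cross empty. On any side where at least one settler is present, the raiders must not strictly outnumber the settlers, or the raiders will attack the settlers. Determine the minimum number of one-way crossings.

5

Counting alone: each trip to Station Beta takes at most 3 across and each return brings at least 1 back, so after t trips out (and t−1 returns) at most 3t − (t−1) of the 6 are across; that first reaches 6 at t = 3, so at least 5 crossings are needed.
The plan below uses exactly 5 crossings, so it is optimal:
1. 2 raiders → Station Beta.  (Station Alpha: 4S 0R; Station Beta: 0S 2R)
2. 1 raider ← Station Alpha.  (Station Alpha: 4S 1R; Station Beta: 0S 1R)
3. 2 settlers and 1 raider → Station Beta.  (Station Alpha: 2S 0R; Station Beta: 2S 2R)
4. 1 raider ← Station Alpha.  (Station Alpha: 2S 1R; Station Beta: 2S 1R)
5. 2 settlers and 1 raider → Station Beta.  (Station Alpha: 0S 0R; Station Beta: 4S 2R)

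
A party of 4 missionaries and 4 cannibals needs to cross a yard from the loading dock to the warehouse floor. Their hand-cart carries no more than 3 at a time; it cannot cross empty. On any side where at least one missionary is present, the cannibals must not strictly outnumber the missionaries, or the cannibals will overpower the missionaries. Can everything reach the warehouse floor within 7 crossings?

Counting alone: each trip to the warehouse floor takes at most 3 across and each return brings at least 1 back, so after t trips out (and t−1 returns) at most 3t − (t−1) of the 8 are across; that first reaches 8 at t = 4, so at least 7 crossings are needed.
The safety rule pushes this higher. Following every safe sequence of crossings, the most of the 8 that can be at the warehouse floor as the hand-cart arrives there on crossing 7 is 7 — never all 8.
So the move cannot be finished within 7 crossings. (The shortest complete plan takes 9:)
1. 2 cannibals → the warehouse floor.  (the loading dock: 4M 2C; the warehouse floor: 0M 2C)
2. 1 cannibal ← the loading dock.  (the loading dock: 4M 3C; the warehouse floor: 0M 1C)
3. 3 cannibals → the warehouse floor.  (the loading dock: 4M 0C; the warehouse floor: 0M 4C)
4. 1 cannibal ← the loading dock.  (the loading dock: 4M 1C; the warehouse floor: 0M 3C)
5. 3 missionaries → the warehouse floor.  (the loading dock: 1M 1C; the warehouse floor: 3M 3C)
6. 1 missionary and 1 cannibal ← the loading dock.  (the loading dock: 2M 2C; the warehouse floor: 2M 2C)
7. 2 missionaries → the warehouse floor.  (the loading dock: 0M 2C; the warehouse floor: 4M 2C)
8. 1 cannibal ← the loading dock.  (the loading dock: 0M 3C; the warehouse floor: 4M 1C)
9. 3 cannibals → the warehouse floor.  (the loading dock: 0M 0C; the warehouse floor: 4M 4C)

No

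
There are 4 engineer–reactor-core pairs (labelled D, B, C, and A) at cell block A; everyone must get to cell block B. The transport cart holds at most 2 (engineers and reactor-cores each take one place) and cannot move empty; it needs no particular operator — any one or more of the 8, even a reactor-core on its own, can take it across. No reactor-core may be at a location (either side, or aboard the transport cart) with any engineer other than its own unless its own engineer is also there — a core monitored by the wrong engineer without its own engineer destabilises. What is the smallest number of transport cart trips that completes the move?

Following every safe sequence of crossings from the start, the most of the 8 that can be at cell block B as the transport cart arrives there on crossings 1, 3, 5 is 2, 3, 4 respectively; the best ever achieved is 4 of 8.
From crossing 7 on, no configuration arises that was not already reachable earlier: only 44 distinct safe configurations (who is on which side, and where the transport cart is) can ever be reached, none of them has everyone across, and every continuation just revisits them. So no valid plan exists.

impossible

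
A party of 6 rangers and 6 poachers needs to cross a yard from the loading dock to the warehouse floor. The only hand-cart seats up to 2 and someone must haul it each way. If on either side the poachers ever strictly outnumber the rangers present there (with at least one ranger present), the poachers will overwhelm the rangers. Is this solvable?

Following every safe sequence of crossings from the start, the most of the 12 that can be at the warehouse floor as the hand-cart arrives there on crossings 1, 3, 5, 7, 9 is 2, 3, 4, 5, 6 respectively; the best ever achieved is 6 of 12.
From crossing 11 on, no configuration arises that was not already reachable earlier: only 15 distinct safe configurations (who is on which side, and where the hand-cart is) can ever be reached, none of them has everyone across, and every continuation just revisits them. They are: 0 rangers + 0 poachers across (hand-cart back at the start); 0 rangers + 1 poacher across (hand-cart there); 0 rangers + 1 poacher across (hand-cart back at the start); 0 rangers + 2 poachers across (hand-cart there); 0 rangers + 2 poachers across (hand-cart back at the start); 0 rangers + 3 poachers across (hand-cart there); 0 rangers + 3 poachers across (hand-cart back at the start); 0 rangers + 4 poachers across (hand-cart there); 0 rangers + 4 poachers across (hand-cart back at the start); 0 rangers + 5 poachers across (hand-cart there); 0 rangers + 5 poachers across (hand-cart back at the start); 0 rangers + 6 poachers across (hand-cart there); 1 ranger + 1 poacher across (hand-cart there); 1 ranger + 1 poacher across (hand-cart back at the start); 2 rangers + 2 poachers across (hand-cart there). So no valid plan exists.

No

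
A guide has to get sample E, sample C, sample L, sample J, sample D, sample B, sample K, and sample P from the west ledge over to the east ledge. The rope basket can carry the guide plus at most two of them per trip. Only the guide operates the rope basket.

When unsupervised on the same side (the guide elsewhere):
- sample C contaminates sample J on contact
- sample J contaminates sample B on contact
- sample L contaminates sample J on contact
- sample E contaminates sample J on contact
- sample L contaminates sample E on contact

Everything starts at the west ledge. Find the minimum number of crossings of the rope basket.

13

Counting alone: the guide can take at most 2 across per trip to the east ledge, so moving all 8 needs at least 4 loaded trips out, with a return between consecutive ones — at least 7 crossings.
The safety rule pushes this higher. Following every safe sequence of crossings, the most of the 8 that can be at the east ledge as the rope basket arrives there on crossings 7, 9, 11 is 5, 6, 7 respectively — never all 8.
So no plan with fewer than 13 crossings exists, and this one achieves 13:
1. Guide goes to the east ledge with sample E and sample J.  [the west ledge: sample B, sample C, sample D, sample K, sample L, sample P | the east ledge: sample E, sample J]
2. Guide goes back to the west ledge with sample E.  [the west ledge: sample B, sample C, sample D, sample E, sample K, sample L, sample P | the east ledge: sample J]
3. Guide goes to the east ledge with sample C and sample E.  [the west ledge: sample B, sample D, sample K, sample L, sample P | the east ledge: sample C, sample E, sample J]
4. Guide goes back to the west ledge with sample J.  [the west ledge: sample B, sample D, sample J, sample K, sample L, sample P | the east ledge: sample C, sample E]
5. Guide goes to the east ledge with sample B and sample L.  [the west ledge: sample D, sample J, sample K, sample P | the east ledge: sample B, sample C, sample E, sample L]
6. Guide goes back to the west ledge with sample E.  [the west ledge: sample D, sample E, sample J, sample K, sample P | the east ledge: sample B, sample C, sample L]
7. Guide goes to the east ledge with sample D and sample E.  [the west ledge: sample J, sample K, sample P | the east ledge: sample B, sample C, sample D, sample E, sample L]
8. Guide goes back to the west ledge with sample E.  [the west ledge: sample E, sample J, sample K, sample P | the east ledge: sample B, sample C, sample D, sample L]
9. Guide goes to the east ledge with sample E and sample K.  [the west ledge: sample J, sample P | the east ledge: sample B, sample C, sample D, sample E, sample K, sample L]
10. Guide goes back to the west ledge with sample E.  [the west ledge: sample E, sample J, sample P | the east ledge: sample B, sample C, sample D, sample K, sample L]
11. Guide goes to the east ledge with sample E and sample P.  [the west ledge: sample J | the east ledge: sample B, sample C, sample D, sample E, sample K, sample L, sample P]
12. Guide goes back to the west ledge with sample E.  [the west ledge: sample E, sample J | the east ledge: sample B, sample C, sample D, sample K, sample L, sample P]
13. Guide goes to the east ledge with sample E and sample J.  [the west ledge: — | the east ledge: sample B, sample C, sample D, sample E, sample J, sample K, sample L, sample P]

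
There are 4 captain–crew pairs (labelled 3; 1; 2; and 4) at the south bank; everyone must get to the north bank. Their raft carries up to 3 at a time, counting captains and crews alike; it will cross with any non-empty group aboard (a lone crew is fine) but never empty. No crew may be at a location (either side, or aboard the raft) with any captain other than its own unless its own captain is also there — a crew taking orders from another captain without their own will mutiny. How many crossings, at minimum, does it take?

Counting alone: each trip to the north bank takes at most 3 across and each return brings at least 1 back, so after t trips out (and t−1 returns) at most 3t − (t−1) of the 8 are across; that first reaches 8 at t = 4, so at least 7 crossings are needed.
The safety rule pushes this higher. Following every safe sequence of crossings, the most of the 8 that can be at the north bank as the raft arrives there on crossing 7 is 7 — never all 8.
So no plan with fewer than 9 crossings exists, and this one achieves 9:
1. captain 3 and crew 3 cross → the north bank.
2. captain 3 crosses ← the south bank.
3. captain 1, captain 3, and crew 1 cross → the north bank.
4. captain 3 and crew 3 cross ← the south bank.
5. captain 2, captain 3, and captain 4 cross → the north bank.
6. crew 1 crosses ← the south bank.
7. crew 1 and crew 3 cross → the north bank.
8. crew 3 crosses ← the south bank.
9. crew 2, crew 3, and crew 4 cross → the north bank.

9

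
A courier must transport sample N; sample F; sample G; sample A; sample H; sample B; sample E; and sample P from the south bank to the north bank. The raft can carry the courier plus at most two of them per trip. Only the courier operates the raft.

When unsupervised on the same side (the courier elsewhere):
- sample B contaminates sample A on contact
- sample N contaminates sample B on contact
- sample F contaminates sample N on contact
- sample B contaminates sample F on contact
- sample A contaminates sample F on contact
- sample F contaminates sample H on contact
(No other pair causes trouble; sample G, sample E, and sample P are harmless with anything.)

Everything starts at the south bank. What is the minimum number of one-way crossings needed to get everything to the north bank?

Counting alone: the courier can take at most 2 across per trip to the north bank, so moving all 8 needs at least 4 loaded trips out, with a return between consecutive ones — at least 7 crossings.
The safety rule pushes this higher. Following every safe sequence of crossings, the most of the 8 that can be at the north bank as the raft arrives there on crossings 7, 9, 11 is 5, 6, 7 respectively — never all 8.
So no plan with fewer than 13 crossings exists, and this one achieves 13:
1. Courier goes to the north bank with sample B and sample F.  [the south bank: sample A, sample E, sample G, sample H, sample N, sample P | the north bank: sample B, sample F]
2. Courier goes back to the south bank with sample F.  [the south bank: sample A, sample E, sample F, sample G, sample H, sample N, sample P | the north bank: sample B]
3. Courier goes to the north bank with sample F and sample G.  [the south bank: sample A, sample E, sample H, sample N, sample P | the north bank: sample B, sample F, sample G]
4. Courier goes back to the south bank with sample F.  [the south bank: sample A, sample E, sample F, sample H, sample N, sample P | the north bank: sample B, sample G]
5. Courier goes to the north bank with sample F and sample H.  [the south bank: sample A, sample E, sample N, sample P | the north bank: sample B, sample F, sample G, sample H]
6. Courier goes back to the south bank with sample F.  [the south bank: sample A, sample E, sample F, sample N, sample P | the north bank: sample B, sample G, sample H]
7. Courier goes to the north bank with sample A and sample N.  [the south bank: sample E, sample F, sample P | the north bank: sample A, sample B, sample G, sample H, sample N]
8. Courier goes back to the south bank with sample B.  [the south bank: sample B, sample E, sample F, sample P | the north bank: sample A, sample G, sample H, sample N]
9. Courier goes to the north bank with sample E and sample F.  [the south bank: sample B, sample P | the north bank: sample A, sample E, sample F, sample G, sample H, sample N]
10. Courier goes back to the south bank with sample F.  [the south bank: sample B, sample F, sample P | the north bank: sample A, sample E, sample G, sample H, sample N]
11. Courier goes to the north bank with sample F and sample P.  [the south bank: sample B | the north bank: sample A, sample E, sample F, sample G, sample H, sample N, sample P]
12. Courier goes back to the south bank with sample F.  [the south bank: sample B, sample F | the north bank: sample A, sample E, sample G, sample H, sample N, sample P]
13. Courier goes to the north bank with sample B and sample F.  [the south bank: — | the north bank: sample A, sample B, sample E, sample F, sample G, sample H, sample N, sample P]

13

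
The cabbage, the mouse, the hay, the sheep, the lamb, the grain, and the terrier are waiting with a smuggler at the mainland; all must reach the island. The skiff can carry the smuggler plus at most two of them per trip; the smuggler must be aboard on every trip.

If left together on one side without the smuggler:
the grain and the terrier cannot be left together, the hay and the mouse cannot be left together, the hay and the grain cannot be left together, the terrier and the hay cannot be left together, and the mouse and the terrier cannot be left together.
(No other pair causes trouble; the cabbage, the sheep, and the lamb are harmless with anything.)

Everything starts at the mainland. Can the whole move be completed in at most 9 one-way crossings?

No

Counting alone: the smuggler can take at most 2 across per trip to the island, so moving all 7 needs at least 4 loaded trips out, with a return between consecutive ones — at least 7 crossings.
The safety rule pushes this higher. Following every safe sequence of crossings, the most of the 7 that can be at the island as the skiff arrives there on crossings 7, 9 is 5, 6 respectively — never all 7.
So the move cannot be finished within 9 crossings. (The shortest complete plan takes 11:)
1. Smuggler goes to the island with the hay and the terrier.  [the mainland: the cabbage, the grain, the lamb, the mouse, the sheep | the island: the hay, the terrier]
2. Smuggler goes back to the mainland with the hay.  [the mainland: the cabbage, the grain, the hay, the lamb, the mouse, the sheep | the island: the terrier]
3. Smuggler goes to the island with the cabbage and the hay.  [the mainland: the grain, the lamb, the mouse, the sheep | the island: the cabbage, the hay, the terrier]
4. Smuggler goes back to the mainland with the hay.  [the mainland: the grain, the hay, the lamb, the mouse, the sheep | the island: the cabbage, the terrier]
5. Smuggler goes to the island with the grain and the mouse.  [the mainland: the hay, the lamb, the sheep | the island: the cabbage, the grain, the mouse, the terrier]
6. Smuggler goes back to the mainland with the terrier.  [the mainland: the hay, the lamb, the sheep, the terrier | the island: the cabbage, the grain, the mouse]
7. Smuggler goes to the island with the hay and the sheep.  [the mainland: the lamb, the terrier | the island: the cabbage, the grain, the hay, the mouse, the sheep]
8. Smuggler goes back to the mainland with the hay.  [the mainland: the hay, the lamb, the terrier | the island: the cabbage, the grain, the mouse, the sheep]
9. Smuggler goes to the island with the hay and the lamb.  [the mainland: the terrier | the island: the cabbage, the grain, the hay, the lamb, the mouse, the sheep]
10. Smuggler goes back to the mainland with the hay.  [the mainland: the hay, the terrier | the island: the cabbage, the grain, the lamb, the mouse, the sheep]
11. Smuggler goes to the island with the hay and the terrier.  [the mainland: — | the island: the cabbage, the grain, the hay, the lamb, the mouse, the sheep, the terrier]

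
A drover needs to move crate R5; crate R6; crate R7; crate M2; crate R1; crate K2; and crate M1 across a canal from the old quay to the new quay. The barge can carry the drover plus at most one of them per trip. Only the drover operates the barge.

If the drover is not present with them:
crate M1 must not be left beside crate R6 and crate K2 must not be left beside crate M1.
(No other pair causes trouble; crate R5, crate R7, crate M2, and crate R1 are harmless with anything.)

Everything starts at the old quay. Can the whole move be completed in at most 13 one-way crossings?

Counting alone: the drover can take at most 1 across per trip to the new quay, so moving all 7 needs at least 7 loaded trips out, with a return between consecutive ones — at least 13 crossings.
The safety rule pushes this higher. Following every safe sequence of crossings, the most of the 7 that can be at the new quay as the barge arrives there on crossing 13 is 6 — never all 7.
So the move cannot be finished within 13 crossings. (The shortest complete plan takes 15:)
1. Drover goes to the new quay with crate M1.
2. Drover goes back to the old quay alone.
3. Drover goes to the new quay with crate R5.
4. Drover goes back to the old quay alone.
5. Drover goes to the new quay with crate R6.
6. Drover goes back to the old quay with crate M1.
7. Drover goes to the new quay with crate K2.
8. Drover goes back to the old quay alone.
9. Drover goes to the new quay with crate R7.
10. Drover goes back to the old quay alone.
11. Drover goes to the new quay with crate M2.
12. Drover goes back to the old quay alone.
13. Drover goes to the new quay with crate R1.
14. Drover goes back to the old quay alone.
15. Drover goes to the new quay with crate M1.

No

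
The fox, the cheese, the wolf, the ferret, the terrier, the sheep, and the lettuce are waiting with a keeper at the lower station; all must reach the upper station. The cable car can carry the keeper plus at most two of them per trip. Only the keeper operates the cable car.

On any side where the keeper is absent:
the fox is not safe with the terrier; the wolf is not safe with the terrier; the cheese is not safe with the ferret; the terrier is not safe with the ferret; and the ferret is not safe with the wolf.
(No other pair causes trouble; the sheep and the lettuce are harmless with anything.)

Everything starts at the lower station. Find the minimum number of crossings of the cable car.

11

Counting alone: the keeper can take at most 2 across per trip to the upper station, so moving all 7 needs at least 4 loaded trips out, with a return between consecutive ones — at least 7 crossings.
The safety rule pushes this higher. Following every safe sequence of crossings, the most of the 7 that can be at the upper station as the cable car arrives there on crossings 7, 9 is 5, 6 respectively — never all 7.
So no plan with fewer than 11 crossings exists, and this one achieves 11:
1. Keeper goes to the upper station with the ferret and the terrier.  [the lower station: the cheese, the fox, the lettuce, the sheep, the wolf | the upper station: the ferret, the terrier]
2. Keeper goes back to the lower station with the ferret.  [the lower station: the cheese, the ferret, the fox, the lettuce, the sheep, the wolf | the upper station: the terrier]
3. Keeper goes to the upper station with the ferret and the fox.  [the lower station: the cheese, the lettuce, the sheep, the wolf | the upper station: the ferret, the fox, the terrier]
4. Keeper goes back to the lower station with the terrier.  [the lower station: the cheese, the lettuce, the sheep, the terrier, the wolf | the upper station: the ferret, the fox]
5. Keeper goes to the upper station with the cheese and the wolf.  [the lower station: the lettuce, the sheep, the terrier | the upper station: the cheese, the ferret, the fox, the wolf]
6. Keeper goes back to the lower station with the ferret.  [the lower station: the ferret, the lettuce, the sheep, the terrier | the upper station: the cheese, the fox, the wolf]
7. Keeper goes to the upper station with the ferret and the sheep.  [the lower station: the lettuce, the terrier | the upper station: the cheese, the ferret, the fox, the sheep, the wolf]
8. Keeper goes back to the lower station with the ferret.  [the lower station: the ferret, the lettuce, the terrier | the upper station: the cheese, the fox, the sheep, the wolf]
9. Keeper goes to the upper station with the ferret and the lettuce.  [the lower station: the terrier | the upper station: the cheese, the ferret, the fox, the lettuce, the sheep, the wolf]
10. Keeper goes back to the lower station with the ferret.  [the lower station: the ferret, the terrier | the upper station: the cheese, the fox, the lettuce, the sheep, the wolf]
11. Keeper goes to the upper station with the ferret and the terrier.  [the lower station: — | the upper station: the cheese, the ferret, the fox, the lettuce, the sheep, the terrier, the wolf]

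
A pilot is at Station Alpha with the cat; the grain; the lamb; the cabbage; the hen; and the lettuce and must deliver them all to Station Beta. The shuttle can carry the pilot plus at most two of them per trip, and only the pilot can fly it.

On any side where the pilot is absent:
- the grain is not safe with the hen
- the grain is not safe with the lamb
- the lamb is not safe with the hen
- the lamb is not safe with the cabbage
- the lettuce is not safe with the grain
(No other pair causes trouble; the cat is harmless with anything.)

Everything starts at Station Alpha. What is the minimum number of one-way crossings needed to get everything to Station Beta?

9

Counting alone: the pilot can take at most 2 across per trip to Station Beta, so moving all 6 needs at least 3 loaded trips out, with a return between consecutive ones — at least 5 crossings.
The safety rule pushes this higher. Following every safe sequence of crossings, the most of the 6 that can be at Station Beta as the shuttle arrives there on crossings 5, 7 is 4, 5 respectively — never all 6.
So no plan with fewer than 9 crossings exists, and this one achieves 9:
1. Pilot goes to Station Beta with the grain and the lamb.  [Station Alpha: the cabbage, the cat, the hen, the lettuce | Station Beta: the grain, the lamb]
2. Pilot goes back to Station Alpha with the grain.  [Station Alpha: the cabbage, the cat, the grain, the hen, the lettuce | Station Beta: the lamb]
3. Pilot goes to Station Beta with the cat and the grain.  [Station Alpha: the cabbage, the hen, the lettuce | Station Beta: the cat, the grain, the lamb]
4. Pilot goes back to Station Alpha with the grain.  [Station Alpha: the cabbage, the grain, the hen, the lettuce | Station Beta: the cat, the lamb]
5. Pilot goes to Station Beta with the cabbage and the grain.  [Station Alpha: the hen, the lettuce | Station Beta: the cabbage, the cat, the grain, the lamb]
6. Pilot goes back to Station Alpha with the lamb.  [Station Alpha: the hen, the lamb, the lettuce | Station Beta: the cabbage, the cat, the grain]
7. Pilot goes to Station Beta with the hen and the lettuce.  [Station Alpha: the lamb | Station Beta: the cabbage, the cat, the grain, the hen, the lettuce]
8. Pilot goes back to Station Alpha with the grain.  [Station Alpha: the grain, the lamb | Station Beta: the cabbage, the cat, the hen, the lettuce]
9. Pilot goes to Station Beta with the grain and the lamb.  [Station Alpha: — | Station Beta: the cabbage, the cat, the grain, the hen, the lamb, the lettuce]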